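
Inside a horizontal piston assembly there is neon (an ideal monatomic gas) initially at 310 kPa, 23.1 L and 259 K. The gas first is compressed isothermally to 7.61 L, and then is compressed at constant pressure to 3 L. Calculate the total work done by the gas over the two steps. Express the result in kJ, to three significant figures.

Step 1 (isothermal): W = P₁V₁ ln(V₂/V₁) = (7161) ln(7.61/23.1) = -7951 J.
After step 1: P = 941 kPa, V = 7.61 L, T = 259 K.
Step 2 (isobaric): W = PΔV = (941 kPa)(3 − 7.61 L) = -4338 J.
W_total = -7951 − 4338 = -12289 J.

W_total ≈ -12.3 kJ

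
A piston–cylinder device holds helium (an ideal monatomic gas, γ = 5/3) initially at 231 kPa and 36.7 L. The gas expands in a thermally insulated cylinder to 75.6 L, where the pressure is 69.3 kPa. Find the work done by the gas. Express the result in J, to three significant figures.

W ≈ 4860 J

Adiabatic: W = (P₁V₁ − P₂V₂)/(γ − 1) with γ = 5/3.
P₁V₁ = 8478 J, P₂V₂ = 5239 J.
W = (8478 − 5239) / 0.6667 = 4858 J.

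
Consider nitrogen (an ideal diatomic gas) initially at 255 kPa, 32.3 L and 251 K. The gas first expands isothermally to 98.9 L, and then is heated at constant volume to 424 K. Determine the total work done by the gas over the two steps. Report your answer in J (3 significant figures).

W_total ≈ 9220 J

Step 1 (isothermal): W = P₁V₁ ln(V₂/V₁) = (8236) ln(98.9/32.3) = 9217 J.
Step 2 (isochoric): W = 0 (constant volume).
W_total = 9217 + 0 = 9217 J.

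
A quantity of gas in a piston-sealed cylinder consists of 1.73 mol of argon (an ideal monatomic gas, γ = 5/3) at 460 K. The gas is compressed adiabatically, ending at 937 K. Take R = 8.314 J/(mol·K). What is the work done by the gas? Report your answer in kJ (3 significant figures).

Adiabatic ⇒ Q = 0, so W_by = −ΔU = nCᵥ(T₁ − T₂).
Cᵥ = 3R/2 = 12.47 J/(mol·K).
W = (1.73)(12.47)(460 − 937) = -10291 J.

W ≈ -10.3 kJ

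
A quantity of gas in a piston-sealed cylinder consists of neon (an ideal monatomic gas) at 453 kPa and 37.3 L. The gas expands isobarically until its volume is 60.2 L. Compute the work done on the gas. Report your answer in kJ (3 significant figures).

W ≈ -10.4 kJ

Isobaric: W = P ΔV.
W = (453 kPa)(60.2 − 37.3 L) = (453)(22.9) = 10374 J.
Work on gas = −W_by = -10374 J.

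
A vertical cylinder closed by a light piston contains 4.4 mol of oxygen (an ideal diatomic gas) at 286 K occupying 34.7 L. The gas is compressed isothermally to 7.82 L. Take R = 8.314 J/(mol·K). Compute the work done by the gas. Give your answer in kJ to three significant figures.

W ≈ -15.6 kJ

Isothermal: W = nRT ln(V₂/V₁).
W = (4.4)(8.314)(286) × ln(7.82/34.7)
  = 10462 × -1.49
W_by_gas = -15589 J.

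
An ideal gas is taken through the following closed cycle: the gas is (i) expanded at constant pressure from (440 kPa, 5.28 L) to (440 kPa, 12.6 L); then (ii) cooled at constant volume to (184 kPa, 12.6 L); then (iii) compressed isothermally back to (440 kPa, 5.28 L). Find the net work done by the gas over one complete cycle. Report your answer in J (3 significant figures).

W_net ≈ 1200 J

Leg (i): W = PΔV = (440)(12.6 − 5.28) = 3221 J.
Leg (ii): W = 0.
Leg (iii): W = PᵢVᵢ ln(V_f/Vᵢ) = (2318) ln(5.28/12.6) = -2016 J.
W_net = 3221 − 2016 = 1204 J.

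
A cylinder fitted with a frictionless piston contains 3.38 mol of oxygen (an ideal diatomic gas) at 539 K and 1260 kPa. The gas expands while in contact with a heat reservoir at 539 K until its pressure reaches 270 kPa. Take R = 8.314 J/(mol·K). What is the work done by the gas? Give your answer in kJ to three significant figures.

Isothermal process: W = nRT ln(V₂/V₁) = nRT ln(P₁/P₂).
W = (3.38)(8.314)(539) × ln(1260/270)
  = 15147 × ln(4.667) = 15147 × 1.54
W_by_gas = 23333 J.

W ≈ 23.3 kJ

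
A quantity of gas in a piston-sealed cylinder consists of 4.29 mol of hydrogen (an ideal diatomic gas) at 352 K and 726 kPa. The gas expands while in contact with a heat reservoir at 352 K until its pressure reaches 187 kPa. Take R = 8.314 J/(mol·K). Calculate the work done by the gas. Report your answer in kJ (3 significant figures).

W ≈ 17.0 kJ

Isothermal process: W = nRT ln(V₂/V₁) = nRT ln(P₁/P₂).
W = (4.29)(8.314)(352) × ln(726/187)
  = 12555 × ln(3.882) = 12555 × 1.356
W_by_gas = 17030 J.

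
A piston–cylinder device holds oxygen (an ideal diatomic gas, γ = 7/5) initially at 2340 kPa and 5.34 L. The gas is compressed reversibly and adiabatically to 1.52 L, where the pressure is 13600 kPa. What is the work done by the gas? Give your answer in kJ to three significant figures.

Adiabatic: W = (P₁V₁ − P₂V₂)/(γ − 1) with γ = 7/5.
P₁V₁ = 12496 J, P₂V₂ = 20672 J.
W = (12496 − 20672) / 0.4 = -20441 J.

W ≈ -20.4 kJ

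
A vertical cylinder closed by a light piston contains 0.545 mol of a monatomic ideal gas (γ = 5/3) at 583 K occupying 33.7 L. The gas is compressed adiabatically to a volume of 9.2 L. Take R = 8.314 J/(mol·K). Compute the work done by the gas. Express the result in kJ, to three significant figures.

W ≈ -5.45 kJ

Adiabatic: TV^(γ−1) = const with γ = 5/3.
T₂ = T₁ (V₁/V₂)^(γ−1) = 583 × (33.7/9.2)^0.667 = 583 × 2.376 = 1385 K.
W_by = nCᵥ(T₁ − T₂) = (0.545)(12.47)(583 − 1385) = -5453 J.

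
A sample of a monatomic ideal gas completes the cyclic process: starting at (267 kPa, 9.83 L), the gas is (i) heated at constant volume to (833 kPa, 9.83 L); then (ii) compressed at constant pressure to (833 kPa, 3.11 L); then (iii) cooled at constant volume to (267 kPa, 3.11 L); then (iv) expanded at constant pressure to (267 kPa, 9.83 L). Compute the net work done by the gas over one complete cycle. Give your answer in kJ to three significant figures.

Constant-volume legs do no work.
W(ii) = (833)(3.11 − 9.83) = -5598 J; W(iv) = (267)(9.83 − 3.11) = 1794 J.
W_net = -5598 + 1794 = -3804 J (the counter-clockwise enclosed area).

W_net ≈ -3.80 kJ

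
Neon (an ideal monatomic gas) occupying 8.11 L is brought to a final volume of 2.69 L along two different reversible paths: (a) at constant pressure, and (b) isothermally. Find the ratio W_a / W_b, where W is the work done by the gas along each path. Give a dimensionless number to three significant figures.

W_a / W_b ≈ 0.606

Path (a) isobaric: W = P₁(V₂ − V₁) → W_a/(P₁V₁) = -0.6683.
Path (b) isothermal: W = P₁V₁ ln(V₂/V₁) → W_b/(P₁V₁) = -1.104.
W_a / W_b = -0.6683 / -1.104 = 0.6056.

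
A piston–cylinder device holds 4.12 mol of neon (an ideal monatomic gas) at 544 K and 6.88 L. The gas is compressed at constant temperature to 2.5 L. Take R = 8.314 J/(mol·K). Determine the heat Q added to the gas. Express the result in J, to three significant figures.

Isothermal ⇒ ΔU = 0, so Q = W = nRT ln(V₂/V₁).
Q = (4.12)(8.314)(544) ln(2.5/6.88) = 18634 × -1.012 = -18864 J.

Q ≈ -18900 J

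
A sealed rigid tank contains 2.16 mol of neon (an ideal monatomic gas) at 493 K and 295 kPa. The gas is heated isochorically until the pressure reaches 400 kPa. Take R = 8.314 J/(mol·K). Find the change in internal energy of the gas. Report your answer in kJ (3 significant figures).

Constant volume ⇒ W = 0, so Q = ΔU = nCᵥΔT with Cᵥ = 3R/2 = 12.47 J/(mol·K).
At constant V, T₂/T₁ = P₂/P₁ ⇒ ΔT = T₁(P₂/P₁ − 1) = 493·(400/295 − 1) = 175.5 K.
ΔU = (2.16)(12.47)(175.5) = 4727 J.

ΔU ≈ 4.73 kJ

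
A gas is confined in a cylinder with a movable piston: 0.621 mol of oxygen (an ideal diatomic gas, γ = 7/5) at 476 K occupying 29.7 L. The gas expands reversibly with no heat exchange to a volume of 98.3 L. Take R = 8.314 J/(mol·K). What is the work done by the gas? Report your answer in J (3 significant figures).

W ≈ 2340 J

Adiabatic: TV^(γ−1) = const with γ = 7/5.
T₂ = T₁ (V₁/V₂)^(γ−1) = 476 × (29.7/98.3)^0.4 = 476 × 0.6196 = 294.9 K.
W_by = nCᵥ(T₁ − T₂) = (0.621)(20.79)(476 − 294.9) = 2337 J.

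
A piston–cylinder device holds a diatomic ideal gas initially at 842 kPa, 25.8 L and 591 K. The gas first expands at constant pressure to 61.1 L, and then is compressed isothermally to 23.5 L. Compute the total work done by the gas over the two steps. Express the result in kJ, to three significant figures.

W_total ≈ -19.4 kJ

Step 1 (isobaric): W = PΔV = (842 kPa)(61.1 − 25.8 L) = 29723 J.
After step 1: P = 842 kPa, V = 61.1 L, T = 1400 K.
Step 2 (isothermal): W = P₁V₁ ln(V₂/V₁) = (51446) ln(23.5/61.1) = -49157 J.
W_total = 29723 − 49157 = -19435 J.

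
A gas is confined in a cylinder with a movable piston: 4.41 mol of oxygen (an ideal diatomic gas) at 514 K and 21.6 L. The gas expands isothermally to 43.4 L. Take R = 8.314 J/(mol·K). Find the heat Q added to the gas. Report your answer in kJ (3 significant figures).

Isothermal ⇒ ΔU = 0, so Q = W = nRT ln(V₂/V₁).
Q = (4.41)(8.314)(514) ln(43.4/21.6) = 18846 × 0.6978 = 13150 J.

Q ≈ 13.1 kJ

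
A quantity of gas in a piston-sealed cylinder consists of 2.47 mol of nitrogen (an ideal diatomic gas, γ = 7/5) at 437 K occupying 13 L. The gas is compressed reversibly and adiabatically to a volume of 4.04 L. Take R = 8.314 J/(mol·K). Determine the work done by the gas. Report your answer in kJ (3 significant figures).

W ≈ -13.4 kJ

Adiabatic: TV^(γ−1) = const with γ = 7/5.
T₂ = T₁ (V₁/V₂)^(γ−1) = 437 × (13/4.04)^0.4 = 437 × 1.596 = 697.4 K.
W_by = nCᵥ(T₁ − T₂) = (2.47)(20.79)(437 − 697.4) = -13371 J.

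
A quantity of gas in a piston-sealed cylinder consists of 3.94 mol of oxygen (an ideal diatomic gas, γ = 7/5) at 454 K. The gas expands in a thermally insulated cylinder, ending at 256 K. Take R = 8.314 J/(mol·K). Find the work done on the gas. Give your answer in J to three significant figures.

Adiabatic ⇒ Q = 0, so W_by = −ΔU = nCᵥ(T₁ − T₂).
Cᵥ = 5R/2 = 20.79 J/(mol·K).
W = (3.94)(20.79)(454 − 256) = 16215 J.
Work on gas = −W_by = -16215 J.

W ≈ -16200 J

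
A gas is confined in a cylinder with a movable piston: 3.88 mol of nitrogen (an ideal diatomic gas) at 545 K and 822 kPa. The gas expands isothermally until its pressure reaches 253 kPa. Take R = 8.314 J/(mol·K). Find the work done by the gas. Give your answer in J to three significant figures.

W ≈ 20700 J

Isothermal process: W = nRT ln(V₂/V₁) = nRT ln(P₁/P₂).
W = (3.88)(8.314)(545) × ln(822/253)
  = 17581 × ln(3.249) = 17581 × 1.178
W_by_gas = 20716 J.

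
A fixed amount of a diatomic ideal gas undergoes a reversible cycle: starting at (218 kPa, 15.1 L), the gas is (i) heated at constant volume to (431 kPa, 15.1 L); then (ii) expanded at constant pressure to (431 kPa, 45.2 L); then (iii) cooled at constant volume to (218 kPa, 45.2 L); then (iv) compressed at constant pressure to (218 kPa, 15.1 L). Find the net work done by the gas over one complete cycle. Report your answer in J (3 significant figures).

W_net ≈ 6410 J

Constant-volume legs do no work.
W(ii) = (431)(45.2 − 15.1) = 12973 J; W(iv) = (218)(15.1 − 45.2) = -6562 J.
W_net = 12973 − 6562 = 6411 J (the clockwise enclosed area).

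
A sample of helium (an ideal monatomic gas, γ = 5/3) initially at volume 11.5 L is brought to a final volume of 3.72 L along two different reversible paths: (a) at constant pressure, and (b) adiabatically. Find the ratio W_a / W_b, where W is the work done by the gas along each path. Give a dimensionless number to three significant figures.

Path (a) isobaric: W = P₁(V₂ − V₁) → W_a/(P₁V₁) = -0.6765.
Path (b) adiabatic: W = P₁V₁(1 − (V₁/V₂)^(γ−1))/(γ−1) → W_b/(P₁V₁) = -1.683.
W_a / W_b = -0.6765 / -1.683 = 0.4019.

W_a / W_b ≈ 0.402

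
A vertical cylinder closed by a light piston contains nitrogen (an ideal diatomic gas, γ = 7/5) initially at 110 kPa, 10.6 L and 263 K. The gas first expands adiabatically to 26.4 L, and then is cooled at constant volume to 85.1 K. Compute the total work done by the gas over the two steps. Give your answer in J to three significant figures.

Step 1 (adiabatic): W = (P₁V₁ − P₂V₂)/(γ−1) = (1166 − 809.4)/0.4 = 891.4 J.
Step 2 (isochoric): W = 0 (constant volume).
W_total = 891.4 + 0 = 891.4 J.

W_total ≈ 891 J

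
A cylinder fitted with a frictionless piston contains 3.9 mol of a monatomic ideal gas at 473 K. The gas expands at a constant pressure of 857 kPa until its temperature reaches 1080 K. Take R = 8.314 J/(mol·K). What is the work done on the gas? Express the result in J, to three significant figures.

W ≈ -19700 J

Isobaric: W = P ΔV = nR ΔT.
W = (3.9)(8.314)(1080 − 473) = 19682 J.
Work on gas = −W_by = -19682 J.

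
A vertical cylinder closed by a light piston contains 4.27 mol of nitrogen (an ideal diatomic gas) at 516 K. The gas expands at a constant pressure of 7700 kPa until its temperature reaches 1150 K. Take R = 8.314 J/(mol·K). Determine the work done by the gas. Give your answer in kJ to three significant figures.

W ≈ 22.5 kJ

Isobaric: W = P ΔV = nR ΔT.
W = (4.27)(8.314)(1150 − 516) = 22507 J.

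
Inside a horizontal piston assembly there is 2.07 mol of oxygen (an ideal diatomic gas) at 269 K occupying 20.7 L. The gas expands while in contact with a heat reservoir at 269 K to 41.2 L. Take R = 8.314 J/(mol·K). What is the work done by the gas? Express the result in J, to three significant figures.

W ≈ 3190 J

Isothermal: W = nRT ln(V₂/V₁).
W = (2.07)(8.314)(269) × ln(41.2/20.7)
  = 4629 × 0.6883
W_by_gas = 3186 J.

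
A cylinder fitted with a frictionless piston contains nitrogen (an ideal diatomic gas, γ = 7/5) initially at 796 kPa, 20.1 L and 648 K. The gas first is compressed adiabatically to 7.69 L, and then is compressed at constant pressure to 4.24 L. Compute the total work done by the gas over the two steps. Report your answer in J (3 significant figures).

W_total ≈ -29300 J

Step 1 (adiabatic): W = (P₁V₁ − P₂V₂)/(γ−1) = (16000 − 23497)/0.4 = -18744 J.
After step 1: P = 3056 kPa, V = 7.69 L, T = 951.7 K.
Step 2 (isobaric): W = PΔV = (3056 kPa)(4.24 − 7.69 L) = -10542 J.
W_total = -18744 − 10542 = -29286 J.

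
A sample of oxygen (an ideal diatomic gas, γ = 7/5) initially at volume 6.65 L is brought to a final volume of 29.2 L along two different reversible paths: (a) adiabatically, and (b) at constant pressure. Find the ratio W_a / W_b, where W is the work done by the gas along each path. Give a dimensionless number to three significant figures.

W_a / W_b ≈ 0.329

Path (a) adiabatic: W = P₁V₁(1 − (V₁/V₂)^(γ−1))/(γ−1) → W_a/(P₁V₁) = 1.117.
Path (b) isobaric: W = P₁(V₂ − V₁) → W_b/(P₁V₁) = 3.391.
W_a / W_b = 1.117 / 3.391 = 0.3293.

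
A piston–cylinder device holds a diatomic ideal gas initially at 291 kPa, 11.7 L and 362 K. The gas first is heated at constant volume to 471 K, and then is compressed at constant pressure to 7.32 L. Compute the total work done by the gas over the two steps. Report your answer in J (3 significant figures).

W_total ≈ -1660 J

Step 1 (isochoric): W = 0 (constant volume).
After step 1: P = 378.6 kPa (V unchanged).
Step 2 (isobaric): W = PΔV = (378.6 kPa)(7.32 − 11.7 L) = -1658 J.
W_total = 0 − 1658 = -1658 J.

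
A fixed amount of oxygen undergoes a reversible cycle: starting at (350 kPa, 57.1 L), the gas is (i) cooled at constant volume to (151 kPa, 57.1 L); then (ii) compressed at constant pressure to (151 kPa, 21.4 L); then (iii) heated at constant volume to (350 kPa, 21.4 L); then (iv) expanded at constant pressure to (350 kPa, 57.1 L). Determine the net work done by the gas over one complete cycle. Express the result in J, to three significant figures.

Constant-volume legs do no work.
W(ii) = (151)(21.4 − 57.1) = -5391 J; W(iv) = (350)(57.1 − 21.4) = 12495 J.
W_net = -5391 + 12495 = 7104 J (the clockwise enclosed area).

W_net ≈ 7100 J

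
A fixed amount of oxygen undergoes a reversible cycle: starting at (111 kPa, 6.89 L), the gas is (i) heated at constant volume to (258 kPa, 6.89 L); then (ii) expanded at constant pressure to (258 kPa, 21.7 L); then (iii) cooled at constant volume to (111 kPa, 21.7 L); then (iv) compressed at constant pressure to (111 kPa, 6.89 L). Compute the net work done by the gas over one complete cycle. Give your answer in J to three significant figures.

Constant-volume legs do no work.
W(ii) = (258)(21.7 − 6.89) = 3821 J; W(iv) = (111)(6.89 − 21.7) = -1644 J.
W_net = 3821 − 1644 = 2177 J (the clockwise enclosed area).

W_net ≈ 2180 J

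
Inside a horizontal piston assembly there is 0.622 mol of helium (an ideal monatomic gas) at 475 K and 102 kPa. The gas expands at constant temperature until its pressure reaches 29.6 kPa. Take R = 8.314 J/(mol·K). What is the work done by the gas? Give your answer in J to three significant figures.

W ≈ 3040 J

Isothermal process: W = nRT ln(V₂/V₁) = nRT ln(P₁/P₂).
W = (0.622)(8.314)(475) × ln(102/29.6)
  = 2456 × ln(3.446) = 2456 × 1.237
W_by_gas = 3039 J.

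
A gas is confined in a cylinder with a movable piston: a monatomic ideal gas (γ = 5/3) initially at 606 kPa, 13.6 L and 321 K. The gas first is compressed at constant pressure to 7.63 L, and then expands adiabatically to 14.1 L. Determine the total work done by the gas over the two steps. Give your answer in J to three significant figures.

W_total ≈ -1290 J

Step 1 (isobaric): W = PΔV = (606 kPa)(7.63 − 13.6 L) = -3618 J.
After step 1: P = 606 kPa, V = 7.63 L, T = 180.1 K.
Step 2 (adiabatic): W = (P₁V₁ − P₂V₂)/(γ−1) = (4624 − 3070)/0.667 = 2330 J.
W_total = -3618 + 2330 = -1288 J.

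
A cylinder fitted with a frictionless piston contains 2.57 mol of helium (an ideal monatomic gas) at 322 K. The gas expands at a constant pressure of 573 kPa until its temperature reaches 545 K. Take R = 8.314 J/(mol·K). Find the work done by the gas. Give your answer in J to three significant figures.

Isobaric: W = P ΔV = nR ΔT.
W = (2.57)(8.314)(545 − 322) = 4765 J.

W ≈ 4760 J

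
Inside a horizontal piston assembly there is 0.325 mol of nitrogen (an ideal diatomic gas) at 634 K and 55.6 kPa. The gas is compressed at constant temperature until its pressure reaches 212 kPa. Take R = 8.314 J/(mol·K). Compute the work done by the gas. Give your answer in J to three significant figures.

W ≈ -2290 J

Isothermal process: W = nRT ln(V₂/V₁) = nRT ln(P₁/P₂).
W = (0.325)(8.314)(634) × ln(55.6/212)
  = 1713 × ln(0.2623) = 1713 × -1.338
W_by_gas = -2293 J.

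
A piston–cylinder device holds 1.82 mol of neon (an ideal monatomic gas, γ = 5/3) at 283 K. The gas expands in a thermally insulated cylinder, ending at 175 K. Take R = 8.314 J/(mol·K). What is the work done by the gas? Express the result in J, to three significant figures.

W ≈ 2450 J

Adiabatic ⇒ Q = 0, so W_by = −ΔU = nCᵥ(T₁ − T₂).
Cᵥ = 3R/2 = 12.47 J/(mol·K).
W = (1.82)(12.47)(283 − 175) = 2451 J.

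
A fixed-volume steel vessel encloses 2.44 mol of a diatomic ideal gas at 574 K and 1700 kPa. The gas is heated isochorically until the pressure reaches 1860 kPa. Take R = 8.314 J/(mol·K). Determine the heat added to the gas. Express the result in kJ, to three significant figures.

Q ≈ 2.74 kJ

Constant volume ⇒ W = 0, so Q = ΔU = nCᵥΔT with Cᵥ = 5R/2 = 20.79 J/(mol·K).
At constant V, T₂/T₁ = P₂/P₁ ⇒ ΔT = T₁(P₂/P₁ − 1) = 574·(1860/1700 − 1) = 54.02 K.
ΔU = (2.44)(20.79)(54.02) = 2740 J.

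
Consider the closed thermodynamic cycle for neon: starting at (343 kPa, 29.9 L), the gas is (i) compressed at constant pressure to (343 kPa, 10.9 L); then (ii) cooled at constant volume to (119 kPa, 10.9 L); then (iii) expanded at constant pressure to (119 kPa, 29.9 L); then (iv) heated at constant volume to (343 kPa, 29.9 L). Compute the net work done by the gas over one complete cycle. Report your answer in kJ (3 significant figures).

Constant-volume legs do no work.
W(i) = (343)(10.9 − 29.9) = -6517 J; W(iii) = (119)(29.9 − 10.9) = 2261 J.
W_net = -6517 + 2261 = -4256 J (the counter-clockwise enclosed area).

W_net ≈ -4.26 kJ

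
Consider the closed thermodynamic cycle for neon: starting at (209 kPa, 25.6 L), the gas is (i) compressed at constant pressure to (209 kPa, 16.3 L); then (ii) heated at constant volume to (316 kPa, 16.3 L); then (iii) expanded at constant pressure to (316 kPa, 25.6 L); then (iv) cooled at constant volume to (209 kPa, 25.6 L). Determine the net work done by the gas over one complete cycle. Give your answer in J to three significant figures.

W_net ≈ 995 J

Constant-volume legs do no work.
W(i) = (209)(16.3 − 25.6) = -1944 J; W(iii) = (316)(25.6 − 16.3) = 2939 J.
W_net = -1944 + 2939 = 995.1 J (the clockwise enclosed area).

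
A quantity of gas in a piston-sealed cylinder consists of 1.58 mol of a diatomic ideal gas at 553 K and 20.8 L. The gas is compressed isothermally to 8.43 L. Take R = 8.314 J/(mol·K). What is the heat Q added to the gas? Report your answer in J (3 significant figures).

Isothermal ⇒ ΔU = 0, so Q = W = nRT ln(V₂/V₁).
Q = (1.58)(8.314)(553) ln(8.43/20.8) = 7264 × -0.9032 = -6561 J.

Q ≈ -6560 J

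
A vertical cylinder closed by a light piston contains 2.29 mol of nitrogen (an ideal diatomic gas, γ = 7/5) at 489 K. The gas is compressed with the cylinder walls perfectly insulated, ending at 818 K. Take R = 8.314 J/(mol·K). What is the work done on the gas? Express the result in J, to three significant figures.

Adiabatic ⇒ Q = 0, so W_by = −ΔU = nCᵥ(T₁ − T₂).
Cᵥ = 5R/2 = 20.79 J/(mol·K).
W = (2.29)(20.79)(489 − 818) = -15660 J.
Work on gas = −W_by = 15660 J.

W ≈ 15700 J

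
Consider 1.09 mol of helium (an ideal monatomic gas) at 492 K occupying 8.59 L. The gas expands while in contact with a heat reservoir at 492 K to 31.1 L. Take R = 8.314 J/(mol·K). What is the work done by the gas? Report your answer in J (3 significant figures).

Isothermal: W = nRT ln(V₂/V₁).
W = (1.09)(8.314)(492) × ln(31.1/8.59)
  = 4459 × 1.287
W_by_gas = 5737 J.

W ≈ 5740 J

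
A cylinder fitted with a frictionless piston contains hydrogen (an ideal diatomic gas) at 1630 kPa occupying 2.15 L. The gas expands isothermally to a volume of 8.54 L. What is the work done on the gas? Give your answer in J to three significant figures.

Isothermal: W = nRT ln(V₂/V₁) = P₁V₁ ln(V₂/V₁).
P₁V₁ = (1630 kPa)(2.15 L) = 3504 J.
W = 3504 × ln(8.54/2.15) = 3504 × 1.379
W_by_gas = 4834 J; work on gas = −W_by = -4834 J.

W ≈ -4830 J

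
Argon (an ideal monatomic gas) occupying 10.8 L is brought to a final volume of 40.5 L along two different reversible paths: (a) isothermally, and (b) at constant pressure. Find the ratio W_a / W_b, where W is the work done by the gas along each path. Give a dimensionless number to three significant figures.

Path (a) isothermal: W = P₁V₁ ln(V₂/V₁) → W_a/(P₁V₁) = 1.322.
Path (b) isobaric: W = P₁(V₂ − V₁) → W_b/(P₁V₁) = 2.75.
W_a / W_b = 1.322 / 2.75 = 0.4806.

W_a / W_b ≈ 0.481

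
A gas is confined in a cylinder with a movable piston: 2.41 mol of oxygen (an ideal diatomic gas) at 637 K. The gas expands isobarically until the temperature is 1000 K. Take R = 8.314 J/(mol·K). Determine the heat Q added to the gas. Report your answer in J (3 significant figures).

Q ≈ 25500 J

Isobaric: W = nRΔT = (2.41)(8.314)(363) = 7273 J.
ΔU = nCᵥΔT with Cᵥ = 5R/2: ΔU = (2.41)(20.79)(363) = 18183 J.
Q = ΔU + W = 18183 + 7273 = 25457 J.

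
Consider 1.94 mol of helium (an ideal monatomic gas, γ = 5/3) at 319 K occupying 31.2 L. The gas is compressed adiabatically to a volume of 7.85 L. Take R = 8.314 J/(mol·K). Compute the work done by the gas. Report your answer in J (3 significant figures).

Adiabatic: TV^(γ−1) = const with γ = 5/3.
T₂ = T₁ (V₁/V₂)^(γ−1) = 319 × (31.2/7.85)^0.667 = 319 × 2.509 = 800.4 K.
W_by = nCᵥ(T₁ − T₂) = (1.94)(12.47)(319 − 800.4) = -11647 J.

W ≈ -11600 J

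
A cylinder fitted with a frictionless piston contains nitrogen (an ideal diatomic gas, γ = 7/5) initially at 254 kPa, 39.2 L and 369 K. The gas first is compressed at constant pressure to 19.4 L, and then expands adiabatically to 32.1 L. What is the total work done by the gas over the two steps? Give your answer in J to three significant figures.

W_total ≈ -2780 J

Step 1 (isobaric): W = PΔV = (254 kPa)(19.4 − 39.2 L) = -5029 J.
After step 1: P = 254 kPa, V = 19.4 L, T = 182.6 K.
Step 2 (adiabatic): W = (P₁V₁ − P₂V₂)/(γ−1) = (4928 − 4029)/0.4 = 2248 J.
W_total = -5029 + 2248 = -2782 J.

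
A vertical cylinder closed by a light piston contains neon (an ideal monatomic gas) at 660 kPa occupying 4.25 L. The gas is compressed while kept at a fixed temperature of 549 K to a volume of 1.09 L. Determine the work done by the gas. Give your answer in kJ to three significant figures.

W ≈ -3.82 kJ

Isothermal: W = nRT ln(V₂/V₁) = P₁V₁ ln(V₂/V₁).
P₁V₁ = (660 kPa)(4.25 L) = 2805 J.
W = 2805 × ln(1.09/4.25) = 2805 × -1.361
W_by_gas = -3817 J.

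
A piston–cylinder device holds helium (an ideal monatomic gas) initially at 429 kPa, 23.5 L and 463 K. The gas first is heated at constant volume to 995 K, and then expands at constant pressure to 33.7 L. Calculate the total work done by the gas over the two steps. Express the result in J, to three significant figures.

Step 1 (isochoric): W = 0 (constant volume).
After step 1: P = 921.9 kPa (V unchanged).
Step 2 (isobaric): W = PΔV = (921.9 kPa)(33.7 − 23.5 L) = 9404 J.
W_total = 0 + 9404 = 9404 J.

W_total ≈ 9400 J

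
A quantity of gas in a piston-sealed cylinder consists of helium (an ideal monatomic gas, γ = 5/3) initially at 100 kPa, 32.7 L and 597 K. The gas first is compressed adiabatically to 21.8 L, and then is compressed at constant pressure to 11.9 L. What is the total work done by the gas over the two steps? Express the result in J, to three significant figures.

W_total ≈ -3470 J

Step 1 (adiabatic): W = (P₁V₁ − P₂V₂)/(γ−1) = (3270 − 4285)/0.667 = -1522 J.
After step 1: P = 196.6 kPa, V = 21.8 L, T = 782.3 K.
Step 2 (isobaric): W = PΔV = (196.6 kPa)(11.9 − 21.8 L) = -1946 J.
W_total = -1522 − 1946 = -3468 J.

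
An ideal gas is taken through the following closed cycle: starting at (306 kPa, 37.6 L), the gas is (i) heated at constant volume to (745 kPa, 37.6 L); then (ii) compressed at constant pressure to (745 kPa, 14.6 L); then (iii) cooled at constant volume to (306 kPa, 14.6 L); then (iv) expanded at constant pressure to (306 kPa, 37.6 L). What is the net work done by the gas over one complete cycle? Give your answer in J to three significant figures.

W_net ≈ -10100 J

Constant-volume legs do no work.
W(ii) = (745)(14.6 − 37.6) = -17135 J; W(iv) = (306)(37.6 − 14.6) = 7038 J.
W_net = -17135 + 7038 = -10097 J (the counter-clockwise enclosed area).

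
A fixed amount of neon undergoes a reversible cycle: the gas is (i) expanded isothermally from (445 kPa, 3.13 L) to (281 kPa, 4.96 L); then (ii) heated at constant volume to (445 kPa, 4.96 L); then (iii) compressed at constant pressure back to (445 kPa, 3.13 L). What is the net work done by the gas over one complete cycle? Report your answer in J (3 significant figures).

W_net ≈ -173 J

Leg (i): W = PᵢVᵢ ln(V_f/Vᵢ) = (1393) ln(4.96/3.13) = 641.2 J.
Leg (ii): W = 0.
Leg (iii): W = PΔV = (445)(3.13 − 4.96) = -814.4 J.
W_net = 641.2 − 814.4 = -173.1 J.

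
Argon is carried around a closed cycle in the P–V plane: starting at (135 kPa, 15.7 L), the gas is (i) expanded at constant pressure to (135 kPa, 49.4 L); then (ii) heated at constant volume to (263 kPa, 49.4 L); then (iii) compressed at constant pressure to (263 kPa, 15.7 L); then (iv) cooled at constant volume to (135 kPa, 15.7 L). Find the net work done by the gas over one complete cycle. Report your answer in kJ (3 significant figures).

W_net ≈ -4.31 kJ

Constant-volume legs do no work.
W(i) = (135)(49.4 − 15.7) = 4550 J; W(iii) = (263)(15.7 − 49.4) = -8863 J.
W_net = 4550 − 8863 = -4314 J (the counter-clockwise enclosed area).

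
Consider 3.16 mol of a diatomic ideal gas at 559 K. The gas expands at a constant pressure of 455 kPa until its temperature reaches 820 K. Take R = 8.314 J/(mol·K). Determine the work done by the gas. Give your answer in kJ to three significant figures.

Isobaric: W = P ΔV = nR ΔT.
W = (3.16)(8.314)(820 − 559) = 6857 J.

W ≈ 6.86 kJ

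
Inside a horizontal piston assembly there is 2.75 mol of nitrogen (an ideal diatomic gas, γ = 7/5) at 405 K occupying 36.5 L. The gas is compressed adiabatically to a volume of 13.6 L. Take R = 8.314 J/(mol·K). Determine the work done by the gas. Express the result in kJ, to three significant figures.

Adiabatic: TV^(γ−1) = const with γ = 7/5.
T₂ = T₁ (V₁/V₂)^(γ−1) = 405 × (36.5/13.6)^0.4 = 405 × 1.484 = 601.1 K.
W_by = nCᵥ(T₁ − T₂) = (2.75)(20.79)(405 − 601.1) = -11210 J.

W ≈ -11.2 kJ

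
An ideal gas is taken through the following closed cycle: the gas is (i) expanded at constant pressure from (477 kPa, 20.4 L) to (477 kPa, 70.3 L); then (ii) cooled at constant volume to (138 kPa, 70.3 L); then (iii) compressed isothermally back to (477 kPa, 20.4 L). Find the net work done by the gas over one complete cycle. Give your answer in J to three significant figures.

W_net ≈ 11800 J

Leg (i): W = PΔV = (477)(70.3 − 20.4) = 23802 J.
Leg (ii): W = 0.
Leg (iii): W = PᵢVᵢ ln(V_f/Vᵢ) = (9701) ln(20.4/70.3) = -12003 J.
W_net = 23802 − 12003 = 11799 J.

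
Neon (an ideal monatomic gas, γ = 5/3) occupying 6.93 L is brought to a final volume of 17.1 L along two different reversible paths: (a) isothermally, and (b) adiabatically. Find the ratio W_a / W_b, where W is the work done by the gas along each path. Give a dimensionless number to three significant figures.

Path (a) isothermal: W = P₁V₁ ln(V₂/V₁) → W_a/(P₁V₁) = 0.9032.
Path (b) adiabatic: W = P₁V₁(1 − (V₁/V₂)^(γ−1))/(γ−1) → W_b/(P₁V₁) = 0.6785.
W_a / W_b = 0.9032 / 0.6785 = 1.331.

W_a / W_b ≈ 1.33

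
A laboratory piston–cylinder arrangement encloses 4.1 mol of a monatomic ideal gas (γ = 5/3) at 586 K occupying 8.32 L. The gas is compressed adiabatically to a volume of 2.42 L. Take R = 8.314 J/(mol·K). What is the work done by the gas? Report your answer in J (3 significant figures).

Adiabatic: TV^(γ−1) = const with γ = 5/3.
T₂ = T₁ (V₁/V₂)^(γ−1) = 586 × (8.32/2.42)^0.667 = 586 × 2.278 = 1335 K.
W_by = nCᵥ(T₁ − T₂) = (4.1)(12.47)(586 − 1335) = -38290 J.

W ≈ -38300 J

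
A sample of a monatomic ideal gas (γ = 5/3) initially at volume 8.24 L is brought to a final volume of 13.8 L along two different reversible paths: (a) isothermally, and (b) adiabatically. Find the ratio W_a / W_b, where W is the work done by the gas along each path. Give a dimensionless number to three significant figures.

W_a / W_b ≈ 1.18

Path (a) isothermal: W = P₁V₁ ln(V₂/V₁) → W_a/(P₁V₁) = 0.5157.
Path (b) adiabatic: W = P₁V₁(1 − (V₁/V₂)^(γ−1))/(γ−1) → W_b/(P₁V₁) = 0.4364.
W_a / W_b = 0.5157 / 0.4364 = 1.182.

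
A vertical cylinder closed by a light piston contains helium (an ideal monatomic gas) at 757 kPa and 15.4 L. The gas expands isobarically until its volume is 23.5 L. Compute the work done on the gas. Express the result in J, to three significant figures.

W ≈ -6130 J

Isobaric: W = P ΔV.
W = (757 kPa)(23.5 − 15.4 L) = (757)(8.1) = 6132 J.
Work on gas = −W_by = -6132 J.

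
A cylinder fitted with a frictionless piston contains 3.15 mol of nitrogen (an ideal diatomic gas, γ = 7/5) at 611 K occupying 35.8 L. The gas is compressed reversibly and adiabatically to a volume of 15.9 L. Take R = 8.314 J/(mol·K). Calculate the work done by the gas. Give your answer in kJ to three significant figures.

Adiabatic: TV^(γ−1) = const with γ = 7/5.
T₂ = T₁ (V₁/V₂)^(γ−1) = 611 × (35.8/15.9)^0.4 = 611 × 1.384 = 845.3 K.
W_by = nCᵥ(T₁ − T₂) = (3.15)(20.79)(611 − 845.3) = -15343 J.

W ≈ -15.3 kJ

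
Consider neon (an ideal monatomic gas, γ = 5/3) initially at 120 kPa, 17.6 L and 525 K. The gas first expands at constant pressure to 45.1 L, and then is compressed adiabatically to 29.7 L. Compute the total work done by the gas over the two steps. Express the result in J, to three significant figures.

W_total ≈ 693 J

Step 1 (isobaric): W = PΔV = (120 kPa)(45.1 − 17.6 L) = 3300 J.
After step 1: P = 120 kPa, V = 45.1 L, T = 1345 K.
Step 2 (adiabatic): W = (P₁V₁ − P₂V₂)/(γ−1) = (5412 − 7150)/0.667 = -2607 J.
W_total = 3300 − 2607 = 693 J.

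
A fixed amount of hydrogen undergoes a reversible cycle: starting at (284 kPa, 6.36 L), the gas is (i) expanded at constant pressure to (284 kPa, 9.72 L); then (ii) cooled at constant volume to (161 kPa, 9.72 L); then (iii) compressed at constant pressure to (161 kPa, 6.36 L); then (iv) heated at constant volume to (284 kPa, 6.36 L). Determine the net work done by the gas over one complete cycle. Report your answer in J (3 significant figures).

W_net ≈ 413 J

Constant-volume legs do no work.
W(i) = (284)(9.72 − 6.36) = 954.2 J; W(iii) = (161)(6.36 − 9.72) = -541 J.
W_net = 954.2 − 541 = 413.3 J (the clockwise enclosed area).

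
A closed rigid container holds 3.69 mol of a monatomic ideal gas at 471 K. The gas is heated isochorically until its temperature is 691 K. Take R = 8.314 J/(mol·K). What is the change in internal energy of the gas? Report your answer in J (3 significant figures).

Constant volume ⇒ W = 0, so Q = ΔU = nCᵥΔT with Cᵥ = 3R/2 = 12.47 J/(mol·K).
ΔU = (3.69)(12.47)(691 − 471) = 10124 J.

ΔU ≈ 10100 J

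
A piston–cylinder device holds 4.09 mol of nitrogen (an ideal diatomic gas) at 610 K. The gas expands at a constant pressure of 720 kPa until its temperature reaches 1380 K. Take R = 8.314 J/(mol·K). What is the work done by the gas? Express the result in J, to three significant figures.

W ≈ 26200 J

Isobaric: W = P ΔV = nR ΔT.
W = (4.09)(8.314)(1380 − 610) = 26183 J.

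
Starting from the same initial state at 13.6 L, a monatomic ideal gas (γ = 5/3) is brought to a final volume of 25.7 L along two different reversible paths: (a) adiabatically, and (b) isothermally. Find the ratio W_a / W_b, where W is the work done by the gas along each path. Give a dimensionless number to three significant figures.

Path (a) adiabatic: W = P₁V₁(1 − (V₁/V₂)^(γ−1))/(γ−1) → W_a/(P₁V₁) = 0.5186.
Path (b) isothermal: W = P₁V₁ ln(V₂/V₁) → W_b/(P₁V₁) = 0.6364.
W_a / W_b = 0.5186 / 0.6364 = 0.8149.

W_a / W_b ≈ 0.815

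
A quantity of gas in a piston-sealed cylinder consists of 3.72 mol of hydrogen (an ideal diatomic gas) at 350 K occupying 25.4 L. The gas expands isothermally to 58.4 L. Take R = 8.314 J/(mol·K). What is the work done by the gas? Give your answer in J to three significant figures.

W ≈ 9010 J

Isothermal: W = nRT ln(V₂/V₁).
W = (3.72)(8.314)(350) × ln(58.4/25.4)
  = 10825 × 0.8326
W_by_gas = 9012 J.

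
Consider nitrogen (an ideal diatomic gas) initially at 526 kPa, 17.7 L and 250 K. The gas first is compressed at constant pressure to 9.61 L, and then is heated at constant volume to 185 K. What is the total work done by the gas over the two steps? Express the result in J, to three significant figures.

Step 1 (isobaric): W = PΔV = (526 kPa)(9.61 − 17.7 L) = -4255 J.
Step 2 (isochoric): W = 0 (constant volume).
W_total = -4255 + 0 = -4255 J.

W_total ≈ -4260 J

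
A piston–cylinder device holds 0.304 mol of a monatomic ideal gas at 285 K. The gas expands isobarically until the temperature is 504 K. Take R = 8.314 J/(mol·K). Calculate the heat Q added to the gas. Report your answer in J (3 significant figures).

Q ≈ 1380 J

Isobaric: W = nRΔT = (0.304)(8.314)(219) = 553.5 J.
ΔU = nCᵥΔT with Cᵥ = 3R/2: ΔU = (0.304)(12.47)(219) = 830.3 J.
Q = ΔU + W = 830.3 + 553.5 = 1384 J.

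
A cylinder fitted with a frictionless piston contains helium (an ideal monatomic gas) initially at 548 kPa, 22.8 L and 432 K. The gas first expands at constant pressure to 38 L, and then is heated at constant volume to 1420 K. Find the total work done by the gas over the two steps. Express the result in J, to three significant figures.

W_total ≈ 8330 J

Step 1 (isobaric): W = PΔV = (548 kPa)(38 − 22.8 L) = 8330 J.
Step 2 (isochoric): W = 0 (constant volume).
W_total = 8330 + 0 = 8330 J.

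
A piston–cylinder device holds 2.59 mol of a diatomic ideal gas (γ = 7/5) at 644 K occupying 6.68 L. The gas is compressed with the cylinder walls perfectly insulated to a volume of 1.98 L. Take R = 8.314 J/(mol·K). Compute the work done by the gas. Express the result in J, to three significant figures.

W ≈ -21700 J

Adiabatic: TV^(γ−1) = const with γ = 7/5.
T₂ = T₁ (V₁/V₂)^(γ−1) = 644 × (6.68/1.98)^0.4 = 644 × 1.626 = 1047 K.
W_by = nCᵥ(T₁ − T₂) = (2.59)(20.79)(644 − 1047) = -21719 J.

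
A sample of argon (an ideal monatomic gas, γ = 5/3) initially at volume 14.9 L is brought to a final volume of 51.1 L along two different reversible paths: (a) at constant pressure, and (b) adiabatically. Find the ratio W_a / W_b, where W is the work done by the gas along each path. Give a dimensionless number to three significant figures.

Path (a) isobaric: W = P₁(V₂ − V₁) → W_a/(P₁V₁) = 2.43.
Path (b) adiabatic: W = P₁V₁(1 − (V₁/V₂)^(γ−1))/(γ−1) → W_b/(P₁V₁) = 0.8404.
W_a / W_b = 2.43 / 0.8404 = 2.891.

W_a / W_b ≈ 2.89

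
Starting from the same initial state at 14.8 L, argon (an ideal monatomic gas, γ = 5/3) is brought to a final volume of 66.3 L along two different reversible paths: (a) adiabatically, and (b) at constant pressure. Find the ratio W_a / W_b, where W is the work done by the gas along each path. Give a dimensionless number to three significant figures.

W_a / W_b ≈ 0.272

Path (a) adiabatic: W = P₁V₁(1 − (V₁/V₂)^(γ−1))/(γ−1) → W_a/(P₁V₁) = 0.948.
Path (b) isobaric: W = P₁(V₂ − V₁) → W_b/(P₁V₁) = 3.48.
W_a / W_b = 0.948 / 3.48 = 0.2724.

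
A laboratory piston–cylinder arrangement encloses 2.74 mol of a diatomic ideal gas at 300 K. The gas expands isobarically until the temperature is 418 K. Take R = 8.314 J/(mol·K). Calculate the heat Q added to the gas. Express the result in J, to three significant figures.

Isobaric: W = nRΔT = (2.74)(8.314)(118) = 2688 J.
ΔU = nCᵥΔT with Cᵥ = 5R/2: ΔU = (2.74)(20.79)(118) = 6720 J.
Q = ΔU + W = 6720 + 2688 = 9408 J.

Q ≈ 9410 J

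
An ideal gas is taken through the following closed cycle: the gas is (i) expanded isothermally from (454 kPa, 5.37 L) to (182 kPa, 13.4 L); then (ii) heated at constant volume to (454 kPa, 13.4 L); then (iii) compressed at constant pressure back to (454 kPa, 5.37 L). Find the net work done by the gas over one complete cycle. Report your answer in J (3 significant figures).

Leg (i): W = PᵢVᵢ ln(V_f/Vᵢ) = (2438) ln(13.4/5.37) = 2229 J.
Leg (ii): W = 0.
Leg (iii): W = PΔV = (454)(5.37 − 13.4) = -3646 J.
W_net = 2229 − 3646 = -1416 J.

W_net ≈ -1420 J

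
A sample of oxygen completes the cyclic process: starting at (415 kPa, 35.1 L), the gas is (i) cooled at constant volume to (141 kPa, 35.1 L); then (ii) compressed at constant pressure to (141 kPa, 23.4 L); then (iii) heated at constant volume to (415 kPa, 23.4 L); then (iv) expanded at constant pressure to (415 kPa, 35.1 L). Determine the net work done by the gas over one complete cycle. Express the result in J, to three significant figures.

Constant-volume legs do no work.
W(ii) = (141)(23.4 − 35.1) = -1650 J; W(iv) = (415)(35.1 − 23.4) = 4856 J.
W_net = -1650 + 4856 = 3206 J (the clockwise enclosed area).

W_net ≈ 3210 J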